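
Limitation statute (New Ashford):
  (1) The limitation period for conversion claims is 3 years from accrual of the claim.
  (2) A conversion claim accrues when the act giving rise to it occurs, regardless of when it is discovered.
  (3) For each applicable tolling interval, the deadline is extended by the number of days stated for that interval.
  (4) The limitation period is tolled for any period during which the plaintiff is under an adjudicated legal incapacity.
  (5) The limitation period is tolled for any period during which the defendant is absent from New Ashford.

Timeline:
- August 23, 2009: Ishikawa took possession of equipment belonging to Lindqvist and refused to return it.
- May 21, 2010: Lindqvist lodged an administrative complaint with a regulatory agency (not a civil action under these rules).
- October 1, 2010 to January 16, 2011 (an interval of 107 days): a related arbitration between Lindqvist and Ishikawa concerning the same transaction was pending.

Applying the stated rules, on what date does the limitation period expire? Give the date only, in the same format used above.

The claim accrued on August 23, 2009, when the wrongful act occurred.
Adding the 3 years base period to August 23, 2009 gives a deadline of August 23, 2012, before any tolling.
The pending related arbitration from October 1, 2010 to January 16, 2011 does not toll the period, because no stated rule makes a pending arbitration a tolling event.
None of the other events listed affects the running of the period under the stated rules.

August 23, 2012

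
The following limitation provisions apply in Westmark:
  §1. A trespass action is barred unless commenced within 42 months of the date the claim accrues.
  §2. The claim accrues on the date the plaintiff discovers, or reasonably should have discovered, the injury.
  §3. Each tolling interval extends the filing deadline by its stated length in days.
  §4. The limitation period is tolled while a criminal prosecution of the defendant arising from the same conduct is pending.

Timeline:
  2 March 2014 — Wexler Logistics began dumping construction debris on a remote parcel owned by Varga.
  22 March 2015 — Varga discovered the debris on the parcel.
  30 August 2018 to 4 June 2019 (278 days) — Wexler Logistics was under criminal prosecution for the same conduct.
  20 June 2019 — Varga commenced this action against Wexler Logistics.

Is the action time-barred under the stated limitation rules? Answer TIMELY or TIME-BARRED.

TIMELY

The claim did not accrue until Varga discovered the injury on 22 March 2015; the 2 March 2014 act date does not start the clock under the stated rule.
Adding the 42 months base period to 22 March 2015 gives a deadline of 22 September 2018, before any tolling.
The period was tolled for 278 days by the pending criminal prosecution (30 August 2018 to 4 June 2019), pushing the deadline to 27 June 2019.
Filing on 20 June 2019 beat the 27 June 2019 deadline — the action is timely.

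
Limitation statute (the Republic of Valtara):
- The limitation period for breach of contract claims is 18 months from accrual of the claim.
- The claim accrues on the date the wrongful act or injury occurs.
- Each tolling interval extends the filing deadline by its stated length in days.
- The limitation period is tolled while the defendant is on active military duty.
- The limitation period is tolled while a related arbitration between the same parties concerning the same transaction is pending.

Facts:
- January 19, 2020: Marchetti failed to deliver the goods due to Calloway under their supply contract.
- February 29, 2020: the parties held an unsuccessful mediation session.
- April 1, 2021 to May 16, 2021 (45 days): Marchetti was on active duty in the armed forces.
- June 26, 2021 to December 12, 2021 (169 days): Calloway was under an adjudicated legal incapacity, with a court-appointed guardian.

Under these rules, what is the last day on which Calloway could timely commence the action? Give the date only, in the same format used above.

The claim accrued on January 19, 2020, when the wrongful act occurred.
18 months from January 19, 2020 is July 19, 2021.
Because the defendant's active military service ran from April 1, 2021 to May 16, 2021, the deadline is extended by 45 days to September 2, 2021.
The plaintiff's legal incapacity from June 26, 2021 to December 12, 2021 does not toll the period, because no stated rule makes the plaintiff's incapacity a tolling event.
Nothing else in the chronology tolls or restarts the period.

September 2, 2021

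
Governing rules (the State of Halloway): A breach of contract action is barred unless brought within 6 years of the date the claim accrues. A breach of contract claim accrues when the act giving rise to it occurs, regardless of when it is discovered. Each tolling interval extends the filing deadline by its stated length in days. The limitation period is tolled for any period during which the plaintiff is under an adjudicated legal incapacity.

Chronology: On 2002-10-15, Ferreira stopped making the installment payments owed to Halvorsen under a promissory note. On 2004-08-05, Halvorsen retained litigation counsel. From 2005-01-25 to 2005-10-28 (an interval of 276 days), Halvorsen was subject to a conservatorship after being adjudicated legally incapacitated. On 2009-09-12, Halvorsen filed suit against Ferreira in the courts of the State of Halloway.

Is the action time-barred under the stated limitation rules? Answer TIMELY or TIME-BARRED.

TIME-BARRED

The limitation period began to run on 2002-10-15.
6 years from 2002-10-15 is 2008-10-15.
The period was tolled for 276 days by the plaintiff's legal incapacity (2005-01-25 to 2005-10-28), pushing the deadline to 2009-07-18.
None of the other events listed affects the running of the period under the stated rules.
Halvorsen filed on 2009-09-12, after the 2009-07-18 deadline, so the action is time-barred.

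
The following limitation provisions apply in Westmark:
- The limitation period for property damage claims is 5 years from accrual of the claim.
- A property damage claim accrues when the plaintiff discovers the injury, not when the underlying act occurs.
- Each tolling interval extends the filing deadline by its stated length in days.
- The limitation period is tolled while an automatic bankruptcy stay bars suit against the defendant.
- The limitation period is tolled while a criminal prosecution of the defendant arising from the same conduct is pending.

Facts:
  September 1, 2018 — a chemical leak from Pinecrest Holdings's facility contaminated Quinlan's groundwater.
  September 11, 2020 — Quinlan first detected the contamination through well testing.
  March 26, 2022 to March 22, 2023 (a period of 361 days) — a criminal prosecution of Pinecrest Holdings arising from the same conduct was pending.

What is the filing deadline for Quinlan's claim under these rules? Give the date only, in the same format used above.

September 7, 2026

Under the discovery rule, the claim accrued on September 11, 2020, when Quinlan discovered the injury — not on the September 1, 2018 date of the underlying act.
The untolled deadline — 5 years after September 11, 2020 — is September 11, 2025.
The pending criminal prosecution from March 26, 2022 to March 22, 2023 tolled the period for 361 days, extending the deadline to September 7, 2026.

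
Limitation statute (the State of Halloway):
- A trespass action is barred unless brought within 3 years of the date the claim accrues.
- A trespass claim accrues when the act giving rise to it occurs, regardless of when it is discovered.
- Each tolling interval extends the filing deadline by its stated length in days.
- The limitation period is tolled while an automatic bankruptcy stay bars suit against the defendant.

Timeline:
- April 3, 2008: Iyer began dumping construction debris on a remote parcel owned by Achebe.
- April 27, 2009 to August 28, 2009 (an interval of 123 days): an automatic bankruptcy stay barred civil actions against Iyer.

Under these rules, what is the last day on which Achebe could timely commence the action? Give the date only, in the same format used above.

August 4, 2011

The claim accrued on April 3, 2008, when the wrongful act occurred.
3 years from April 3, 2008 is April 3, 2011.
The automatic bankruptcy stay from April 27, 2009 to August 28, 2009 tolled the period for 123 days, extending the deadline to August 4, 2011.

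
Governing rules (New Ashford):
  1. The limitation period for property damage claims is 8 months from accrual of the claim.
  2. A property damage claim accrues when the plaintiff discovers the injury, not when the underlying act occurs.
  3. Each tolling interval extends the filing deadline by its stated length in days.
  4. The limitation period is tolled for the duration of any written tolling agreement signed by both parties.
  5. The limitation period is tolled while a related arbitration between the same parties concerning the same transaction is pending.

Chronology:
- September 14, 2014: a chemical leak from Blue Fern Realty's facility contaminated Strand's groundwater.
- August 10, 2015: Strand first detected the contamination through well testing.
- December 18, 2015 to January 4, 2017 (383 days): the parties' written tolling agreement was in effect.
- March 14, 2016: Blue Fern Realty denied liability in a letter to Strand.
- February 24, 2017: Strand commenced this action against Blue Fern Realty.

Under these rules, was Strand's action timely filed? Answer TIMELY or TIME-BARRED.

Under the discovery rule, the claim accrued on August 10, 2015, when Strand discovered the injury — not on the September 14, 2014 date of the underlying act.
Adding the 8 months base period to August 10, 2015 gives a deadline of April 10, 2016, before any tolling.
The written tolling agreement from December 18, 2015 to January 4, 2017 tolled the period for 383 days, extending the deadline to April 28, 2017.
The other events in the timeline have no effect on the limitation period under the stated rules.
Strand filed on February 24, 2017, before the April 28, 2017 deadline, so the action is timely.

TIMELY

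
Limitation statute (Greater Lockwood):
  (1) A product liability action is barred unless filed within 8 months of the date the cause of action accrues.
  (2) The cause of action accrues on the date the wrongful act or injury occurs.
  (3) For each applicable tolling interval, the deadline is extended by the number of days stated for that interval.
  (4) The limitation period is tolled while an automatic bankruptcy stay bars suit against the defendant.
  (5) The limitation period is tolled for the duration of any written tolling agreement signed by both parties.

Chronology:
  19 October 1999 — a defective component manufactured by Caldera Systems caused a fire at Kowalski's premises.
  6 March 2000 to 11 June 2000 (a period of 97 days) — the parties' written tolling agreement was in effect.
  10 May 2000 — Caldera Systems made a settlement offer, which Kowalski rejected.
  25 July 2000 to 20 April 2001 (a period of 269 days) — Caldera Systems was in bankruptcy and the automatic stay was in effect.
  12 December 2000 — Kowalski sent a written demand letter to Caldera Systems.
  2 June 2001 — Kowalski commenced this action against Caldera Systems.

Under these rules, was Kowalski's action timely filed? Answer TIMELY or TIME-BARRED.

The cause of action accrued on 19 October 1999, the date of the act.
The untolled deadline — 8 months after 19 October 1999 — is 19 June 2000.
The period was tolled for 97 days by the written tolling agreement (6 March 2000 to 11 June 2000), pushing the deadline to 24 September 2000.
The automatic bankruptcy stay from 25 July 2000 to 20 April 2001 tolled the period for 269 days, extending the deadline to 20 June 2001.
None of the other events listed affects the running of the period under the stated rules.
Kowalski filed on 2 June 2001, before the 20 June 2001 deadline, so the action is timely.

TIMELY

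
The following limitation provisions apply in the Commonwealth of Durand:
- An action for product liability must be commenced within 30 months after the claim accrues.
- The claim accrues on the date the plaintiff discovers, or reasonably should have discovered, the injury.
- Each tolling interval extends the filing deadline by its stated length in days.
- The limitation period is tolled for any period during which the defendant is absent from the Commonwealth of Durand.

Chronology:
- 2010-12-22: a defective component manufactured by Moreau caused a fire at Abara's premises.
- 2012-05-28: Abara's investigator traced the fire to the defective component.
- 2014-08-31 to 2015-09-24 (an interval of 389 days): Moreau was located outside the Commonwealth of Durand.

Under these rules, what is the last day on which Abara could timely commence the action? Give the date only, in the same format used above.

Under the discovery rule, the claim accrued on 2012-05-28, when Abara discovered the injury — not on the 2010-12-22 date of the underlying act.
The untolled deadline — 30 months after 2012-05-28 — is 2014-11-28.
The defendant's absence from the jurisdiction from 2014-08-31 to 2015-09-24 tolled the period for 389 days, extending the deadline to 2015-12-22.

2015-12-22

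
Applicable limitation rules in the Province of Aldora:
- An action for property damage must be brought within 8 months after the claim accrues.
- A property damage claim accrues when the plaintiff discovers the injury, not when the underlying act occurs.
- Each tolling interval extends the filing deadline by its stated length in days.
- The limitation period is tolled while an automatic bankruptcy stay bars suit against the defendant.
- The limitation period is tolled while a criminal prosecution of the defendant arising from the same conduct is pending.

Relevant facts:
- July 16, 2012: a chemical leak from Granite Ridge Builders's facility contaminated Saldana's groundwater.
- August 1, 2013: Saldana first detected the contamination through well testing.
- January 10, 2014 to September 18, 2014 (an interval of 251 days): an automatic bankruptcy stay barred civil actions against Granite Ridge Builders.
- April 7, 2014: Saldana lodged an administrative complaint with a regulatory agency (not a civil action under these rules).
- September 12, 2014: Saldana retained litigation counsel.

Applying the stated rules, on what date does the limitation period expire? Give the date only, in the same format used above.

Under the discovery rule, the claim accrued on August 1, 2013, when Saldana discovered the injury — not on the July 16, 2012 date of the underlying act.
The untolled deadline — 8 months after August 1, 2013 — is April 1, 2014.
Because the automatic bankruptcy stay ran from January 10, 2014 to September 18, 2014, the deadline is extended by 251 days to December 8, 2014.
Nothing else in the chronology tolls or restarts the period.

December 8, 2014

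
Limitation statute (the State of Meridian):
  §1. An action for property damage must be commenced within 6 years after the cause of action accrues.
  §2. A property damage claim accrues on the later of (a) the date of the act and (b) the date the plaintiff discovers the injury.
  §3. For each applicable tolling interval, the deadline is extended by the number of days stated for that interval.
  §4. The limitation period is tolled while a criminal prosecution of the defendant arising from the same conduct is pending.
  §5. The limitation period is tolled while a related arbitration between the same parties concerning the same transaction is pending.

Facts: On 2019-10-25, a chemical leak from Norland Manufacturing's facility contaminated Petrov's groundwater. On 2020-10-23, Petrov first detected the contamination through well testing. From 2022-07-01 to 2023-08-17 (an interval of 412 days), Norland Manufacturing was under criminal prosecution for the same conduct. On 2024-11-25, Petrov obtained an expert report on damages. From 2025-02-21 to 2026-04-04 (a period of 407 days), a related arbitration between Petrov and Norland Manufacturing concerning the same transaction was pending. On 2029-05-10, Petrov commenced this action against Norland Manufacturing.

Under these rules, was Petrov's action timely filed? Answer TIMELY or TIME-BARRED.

TIME-BARRED

Taking the later of the act (2019-10-25) and discovery (2020-10-23), the claim accrued on 2020-10-23.
The untolled deadline — 6 years after 2020-10-23 — is 2026-10-23.
The pending criminal prosecution from 2022-07-01 to 2023-08-17 tolled the period for 412 days, extending the deadline to 2027-12-09.
The period was tolled for 407 days by the pending related arbitration (2025-02-21 to 2026-04-04), pushing the deadline to 2029-01-19.
The other events in the timeline have no effect on the limitation period under the stated rules.
Petrov filed on 2029-05-10, after the 2029-01-19 deadline, so the action is time-barred.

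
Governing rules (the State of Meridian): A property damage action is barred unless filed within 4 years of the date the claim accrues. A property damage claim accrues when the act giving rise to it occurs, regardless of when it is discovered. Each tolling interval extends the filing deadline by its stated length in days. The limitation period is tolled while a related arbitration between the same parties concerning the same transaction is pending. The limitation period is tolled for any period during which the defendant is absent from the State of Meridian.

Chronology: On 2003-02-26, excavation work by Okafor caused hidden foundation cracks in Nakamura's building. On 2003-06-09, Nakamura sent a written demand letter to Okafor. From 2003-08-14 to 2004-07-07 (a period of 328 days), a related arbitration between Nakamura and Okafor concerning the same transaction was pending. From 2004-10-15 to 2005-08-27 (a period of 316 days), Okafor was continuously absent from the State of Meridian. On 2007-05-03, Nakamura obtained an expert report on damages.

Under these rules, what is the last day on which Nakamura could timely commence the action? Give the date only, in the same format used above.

2008-12-01

The limitation period began to run on 2003-02-26.
The untolled deadline — 4 years after 2003-02-26 — is 2007-02-26.
Because the pending related arbitration ran from 2003-08-14 to 2004-07-07, the deadline is extended by 328 days to 2008-01-20.
The period was tolled for 316 days by the defendant's absence from the jurisdiction (2004-10-15 to 2005-08-27), pushing the deadline to 2008-12-01.
The other events in the timeline have no effect on the limitation period under the stated rules.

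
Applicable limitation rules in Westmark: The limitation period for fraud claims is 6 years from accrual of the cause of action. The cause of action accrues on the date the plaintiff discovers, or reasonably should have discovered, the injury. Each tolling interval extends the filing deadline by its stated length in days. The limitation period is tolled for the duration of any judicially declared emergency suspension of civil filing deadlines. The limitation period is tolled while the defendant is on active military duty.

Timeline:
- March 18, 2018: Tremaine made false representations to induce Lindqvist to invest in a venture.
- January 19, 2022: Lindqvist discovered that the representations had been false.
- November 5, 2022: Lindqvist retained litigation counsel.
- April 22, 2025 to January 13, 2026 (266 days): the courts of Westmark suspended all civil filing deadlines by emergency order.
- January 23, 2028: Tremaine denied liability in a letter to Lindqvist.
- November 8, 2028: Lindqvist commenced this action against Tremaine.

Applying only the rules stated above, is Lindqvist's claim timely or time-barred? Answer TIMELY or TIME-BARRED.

TIME-BARRED

Accrual is tied to discovery, so the period began on January 19, 2022 rather than on March 18, 2018 when the act occurred.
Adding the 6 years base period to January 19, 2022 gives a deadline of January 19, 2028, before any tolling.
The period was tolled for 266 days by the emergency suspension of filing deadlines (April 22, 2025 to January 13, 2026), pushing the deadline to October 11, 2028.
Nothing else in the chronology tolls or restarts the period.
Filing on November 8, 2028 missed the October 11, 2028 deadline — the action is time-barred.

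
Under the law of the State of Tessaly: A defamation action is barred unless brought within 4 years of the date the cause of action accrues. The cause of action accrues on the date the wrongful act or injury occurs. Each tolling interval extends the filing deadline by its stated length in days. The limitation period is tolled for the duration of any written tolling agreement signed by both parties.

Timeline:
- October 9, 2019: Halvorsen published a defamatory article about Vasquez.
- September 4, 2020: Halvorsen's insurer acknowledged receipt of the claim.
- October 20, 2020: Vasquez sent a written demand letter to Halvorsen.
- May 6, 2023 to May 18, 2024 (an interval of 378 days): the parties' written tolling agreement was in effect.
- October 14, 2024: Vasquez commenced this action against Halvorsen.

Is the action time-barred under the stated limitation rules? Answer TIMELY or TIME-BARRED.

TIMELY

The limitation period began to run on October 9, 2019.
4 years from October 9, 2019 is October 9, 2023.
The period was tolled for 378 days by the written tolling agreement (May 6, 2023 to May 18, 2024), pushing the deadline to October 21, 2024.
The other events in the timeline have no effect on the limitation period under the stated rules.
Vasquez filed on October 14, 2024, before the October 21, 2024 deadline, so the action is timely.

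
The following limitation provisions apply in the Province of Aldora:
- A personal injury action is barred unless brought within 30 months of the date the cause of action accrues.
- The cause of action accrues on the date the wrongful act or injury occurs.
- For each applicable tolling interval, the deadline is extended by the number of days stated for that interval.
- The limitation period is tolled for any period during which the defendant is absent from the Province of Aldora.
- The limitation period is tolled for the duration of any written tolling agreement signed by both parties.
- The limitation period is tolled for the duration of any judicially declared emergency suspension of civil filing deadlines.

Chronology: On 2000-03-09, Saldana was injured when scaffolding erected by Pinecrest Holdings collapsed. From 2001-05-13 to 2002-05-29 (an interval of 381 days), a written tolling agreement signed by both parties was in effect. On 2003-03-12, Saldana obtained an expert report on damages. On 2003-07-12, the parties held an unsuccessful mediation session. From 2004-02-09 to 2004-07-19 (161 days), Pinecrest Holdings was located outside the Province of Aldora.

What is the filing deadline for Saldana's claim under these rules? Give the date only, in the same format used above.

2003-09-25

The limitation period began to run on 2000-03-09.
Adding the 30 months base period to 2000-03-09 gives a deadline of 2002-09-09, before any tolling.
Because the written tolling agreement ran from 2001-05-13 to 2002-05-29, the deadline is extended by 381 days to 2003-09-25.
By the time the defendant's absence from the jurisdiction began on 2004-02-09, the limitation period had already expired on 2003-09-25; that interval cannot revive it.
None of the other events listed affects the running of the period under the stated rules.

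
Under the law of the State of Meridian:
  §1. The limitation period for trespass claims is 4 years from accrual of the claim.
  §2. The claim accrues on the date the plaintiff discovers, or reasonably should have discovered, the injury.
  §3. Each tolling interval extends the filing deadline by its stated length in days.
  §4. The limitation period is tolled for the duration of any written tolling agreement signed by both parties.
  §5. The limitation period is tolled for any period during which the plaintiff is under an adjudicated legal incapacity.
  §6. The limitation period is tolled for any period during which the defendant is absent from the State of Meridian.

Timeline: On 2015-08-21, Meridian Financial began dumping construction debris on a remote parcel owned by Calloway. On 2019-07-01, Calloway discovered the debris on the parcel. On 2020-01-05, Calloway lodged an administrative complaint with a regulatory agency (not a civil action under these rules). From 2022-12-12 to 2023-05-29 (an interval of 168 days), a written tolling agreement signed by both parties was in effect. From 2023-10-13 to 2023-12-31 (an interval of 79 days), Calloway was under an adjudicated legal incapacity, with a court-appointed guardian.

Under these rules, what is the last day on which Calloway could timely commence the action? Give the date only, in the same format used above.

Accrual is tied to discovery, so the period began on 2019-07-01 rather than on 2015-08-21 when the act occurred.
The untolled deadline — 4 years after 2019-07-01 — is 2023-07-01.
Because the written tolling agreement ran from 2022-12-12 to 2023-05-29, the deadline is extended by 168 days to 2023-12-16.
The period was tolled for 79 days by the plaintiff's legal incapacity (2023-10-13 to 2023-12-31), pushing the deadline to 2024-03-04.
The other events in the timeline have no effect on the limitation period under the stated rules.

2024-03-04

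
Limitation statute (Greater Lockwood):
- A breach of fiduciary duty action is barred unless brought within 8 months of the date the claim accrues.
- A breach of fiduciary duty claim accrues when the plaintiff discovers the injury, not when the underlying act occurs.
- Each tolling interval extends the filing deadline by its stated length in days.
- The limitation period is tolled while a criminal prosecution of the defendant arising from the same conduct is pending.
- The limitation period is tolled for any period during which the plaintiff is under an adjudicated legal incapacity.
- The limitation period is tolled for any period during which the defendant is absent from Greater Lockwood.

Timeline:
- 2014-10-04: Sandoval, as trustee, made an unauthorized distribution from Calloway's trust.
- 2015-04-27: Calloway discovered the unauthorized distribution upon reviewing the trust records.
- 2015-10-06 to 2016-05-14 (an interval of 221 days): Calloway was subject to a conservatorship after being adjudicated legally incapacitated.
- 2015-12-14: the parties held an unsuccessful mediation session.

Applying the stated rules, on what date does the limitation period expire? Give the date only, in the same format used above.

The claim did not accrue until Calloway discovered the injury on 2015-04-27; the 2014-10-04 act date does not start the clock under the stated rule.
8 months from 2015-04-27 is 2015-12-27.
The period was tolled for 221 days by the plaintiff's legal incapacity (2015-10-06 to 2016-05-14), pushing the deadline to 2016-08-04.
The other events in the timeline have no effect on the limitation period under the stated rules.

2016-08-04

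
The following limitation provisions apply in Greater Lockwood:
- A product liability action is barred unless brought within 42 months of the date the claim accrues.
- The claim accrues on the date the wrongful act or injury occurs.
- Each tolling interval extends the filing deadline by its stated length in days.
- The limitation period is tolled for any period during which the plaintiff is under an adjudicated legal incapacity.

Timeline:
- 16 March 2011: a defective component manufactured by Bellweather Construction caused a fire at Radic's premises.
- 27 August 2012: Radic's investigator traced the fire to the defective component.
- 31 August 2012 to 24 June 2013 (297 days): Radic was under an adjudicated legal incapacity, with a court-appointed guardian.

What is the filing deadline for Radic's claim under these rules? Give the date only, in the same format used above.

10 July 2015

The claim accrued on 16 March 2011, when the wrongful act occurred; under the stated occurrence rule the 27 August 2012 discovery does not delay accrual.
42 months from 16 March 2011 is 16 September 2014.
The plaintiff's legal incapacity from 31 August 2012 to 24 June 2013 tolled the period for 297 days, extending the deadline to 10 July 2015.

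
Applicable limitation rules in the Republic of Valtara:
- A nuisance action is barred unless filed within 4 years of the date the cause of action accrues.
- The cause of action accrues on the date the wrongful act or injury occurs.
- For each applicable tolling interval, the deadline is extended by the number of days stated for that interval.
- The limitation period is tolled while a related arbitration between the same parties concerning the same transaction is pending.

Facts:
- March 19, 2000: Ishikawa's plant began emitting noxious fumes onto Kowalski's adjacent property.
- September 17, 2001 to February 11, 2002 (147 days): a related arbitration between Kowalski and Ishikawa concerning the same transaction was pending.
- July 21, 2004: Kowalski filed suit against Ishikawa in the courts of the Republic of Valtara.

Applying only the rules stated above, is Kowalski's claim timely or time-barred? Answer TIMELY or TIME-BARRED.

TIMELY

The limitation period began to run on March 19, 2000.
Adding the 4 years base period to March 19, 2000 gives a deadline of March 19, 2004, before any tolling.
The period was tolled for 147 days by the pending related arbitration (September 17, 2001 to February 11, 2002), pushing the deadline to August 13, 2004.
Filing on July 21, 2004 beat the August 13, 2004 deadline — the action is timely.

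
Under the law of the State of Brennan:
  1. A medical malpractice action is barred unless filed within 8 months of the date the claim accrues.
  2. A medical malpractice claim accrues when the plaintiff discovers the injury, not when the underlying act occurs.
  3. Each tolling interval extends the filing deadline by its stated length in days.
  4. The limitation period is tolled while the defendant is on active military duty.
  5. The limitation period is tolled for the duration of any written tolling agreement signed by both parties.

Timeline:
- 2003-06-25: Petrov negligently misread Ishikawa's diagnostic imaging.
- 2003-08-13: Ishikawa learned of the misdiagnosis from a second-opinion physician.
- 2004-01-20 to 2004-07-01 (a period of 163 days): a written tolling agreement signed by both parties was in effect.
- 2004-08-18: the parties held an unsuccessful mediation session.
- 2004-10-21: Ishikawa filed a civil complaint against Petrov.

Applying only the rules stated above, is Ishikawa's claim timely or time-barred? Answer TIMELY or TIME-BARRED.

TIME-BARRED

The claim did not accrue until Ishikawa discovered the injury on 2003-08-13; the 2003-06-25 act date does not start the clock under the stated rule.
The untolled deadline — 8 months after 2003-08-13 — is 2004-04-13.
The period was tolled for 163 days by the written tolling agreement (2004-01-20 to 2004-07-01), pushing the deadline to 2004-09-23.
None of the other events listed affects the running of the period under the stated rules.
The 2004-10-21 filing falls after the 2004-09-23 deadline; the claim is time-barred.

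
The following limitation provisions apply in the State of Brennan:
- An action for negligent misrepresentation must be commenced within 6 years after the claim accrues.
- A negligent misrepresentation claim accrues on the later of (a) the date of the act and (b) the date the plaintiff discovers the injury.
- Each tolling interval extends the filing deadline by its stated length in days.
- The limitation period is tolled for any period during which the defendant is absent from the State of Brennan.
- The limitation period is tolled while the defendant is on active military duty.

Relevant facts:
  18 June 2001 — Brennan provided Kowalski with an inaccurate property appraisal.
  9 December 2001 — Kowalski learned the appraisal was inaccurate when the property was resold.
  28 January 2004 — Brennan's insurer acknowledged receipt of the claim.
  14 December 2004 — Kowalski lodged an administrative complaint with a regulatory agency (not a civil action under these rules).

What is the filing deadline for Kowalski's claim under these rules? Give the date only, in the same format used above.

9 December 2007

The claim accrued on 9 December 2001 — the later of the 18 June 2001 act and the 9 December 2001 discovery.
6 years from 9 December 2001 is 9 December 2007.
The other events in the timeline have no effect on the limitation period under the stated rules.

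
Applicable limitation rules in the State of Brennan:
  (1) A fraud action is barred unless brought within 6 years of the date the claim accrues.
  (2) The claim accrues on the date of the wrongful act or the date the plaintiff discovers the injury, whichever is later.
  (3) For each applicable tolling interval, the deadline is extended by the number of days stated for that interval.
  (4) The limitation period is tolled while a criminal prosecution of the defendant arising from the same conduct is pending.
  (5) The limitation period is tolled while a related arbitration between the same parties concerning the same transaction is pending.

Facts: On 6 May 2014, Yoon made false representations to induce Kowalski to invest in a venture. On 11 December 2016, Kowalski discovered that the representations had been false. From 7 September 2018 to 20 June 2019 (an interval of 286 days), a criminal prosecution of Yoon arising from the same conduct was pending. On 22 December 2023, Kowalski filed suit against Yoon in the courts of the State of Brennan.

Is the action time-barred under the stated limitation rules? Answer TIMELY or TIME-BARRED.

TIME-BARRED

Taking the later of the act (6 May 2014) and discovery (11 December 2016), the claim accrued on 11 December 2016.
Adding the 6 years base period to 11 December 2016 gives a deadline of 11 December 2022, before any tolling.
The period was tolled for 286 days by the pending criminal prosecution (7 September 2018 to 20 June 2019), pushing the deadline to 23 September 2023.
Filing on 22 December 2023 missed the 23 September 2023 deadline — the action is time-barred.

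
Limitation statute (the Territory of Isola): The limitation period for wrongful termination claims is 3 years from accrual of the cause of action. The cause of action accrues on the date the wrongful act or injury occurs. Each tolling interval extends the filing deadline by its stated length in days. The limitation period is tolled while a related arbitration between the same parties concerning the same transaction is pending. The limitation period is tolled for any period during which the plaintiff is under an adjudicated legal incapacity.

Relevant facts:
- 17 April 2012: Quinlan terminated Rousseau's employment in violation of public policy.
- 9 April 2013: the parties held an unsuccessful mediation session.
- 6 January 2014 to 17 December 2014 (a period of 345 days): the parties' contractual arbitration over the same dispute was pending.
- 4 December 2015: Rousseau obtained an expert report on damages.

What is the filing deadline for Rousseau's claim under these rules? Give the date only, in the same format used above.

The cause of action accrued on 17 April 2012, the date of the act.
Adding the 3 years base period to 17 April 2012 gives a deadline of 17 April 2015, before any tolling.
Because the pending related arbitration ran from 6 January 2014 to 17 December 2014, the deadline is extended by 345 days to 27 March 2016.
None of the other events listed affects the running of the period under the stated rules.

27 March 2016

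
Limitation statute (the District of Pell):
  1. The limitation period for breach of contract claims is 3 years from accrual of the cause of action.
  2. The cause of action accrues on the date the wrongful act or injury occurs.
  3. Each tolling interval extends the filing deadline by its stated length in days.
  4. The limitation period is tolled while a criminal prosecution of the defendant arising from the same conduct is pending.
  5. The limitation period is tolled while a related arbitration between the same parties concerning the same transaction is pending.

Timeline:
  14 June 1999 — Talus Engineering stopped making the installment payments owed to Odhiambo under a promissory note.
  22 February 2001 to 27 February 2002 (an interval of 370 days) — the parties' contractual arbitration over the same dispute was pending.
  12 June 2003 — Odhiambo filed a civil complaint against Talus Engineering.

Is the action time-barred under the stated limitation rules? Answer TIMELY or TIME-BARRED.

TIMELY

The claim accrued on 14 June 1999, when the wrongful act occurred.
The untolled deadline — 3 years after 14 June 1999 — is 14 June 2002.
The period was tolled for 370 days by the pending related arbitration (22 February 2001 to 27 February 2002), pushing the deadline to 19 June 2003.
Filing on 12 June 2003 beat the 19 June 2003 deadline — the action is timely.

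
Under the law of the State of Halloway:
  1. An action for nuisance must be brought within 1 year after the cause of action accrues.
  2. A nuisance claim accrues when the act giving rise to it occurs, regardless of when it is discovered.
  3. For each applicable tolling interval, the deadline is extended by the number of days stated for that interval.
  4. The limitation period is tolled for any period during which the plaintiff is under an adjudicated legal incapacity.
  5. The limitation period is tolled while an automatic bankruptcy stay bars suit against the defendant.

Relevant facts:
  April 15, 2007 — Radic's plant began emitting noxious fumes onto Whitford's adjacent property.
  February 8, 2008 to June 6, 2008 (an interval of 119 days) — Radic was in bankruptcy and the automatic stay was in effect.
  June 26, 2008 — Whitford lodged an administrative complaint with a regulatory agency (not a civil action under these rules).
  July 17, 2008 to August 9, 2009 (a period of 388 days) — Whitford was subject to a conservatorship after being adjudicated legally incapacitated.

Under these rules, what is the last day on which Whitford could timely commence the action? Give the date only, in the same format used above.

The claim accrued on April 15, 2007, when the wrongful act occurred.
1 year from April 15, 2007 is April 15, 2008.
The period was tolled for 119 days by the automatic bankruptcy stay (February 8, 2008 to June 6, 2008), pushing the deadline to August 12, 2008.
The period was tolled for 388 days by the plaintiff's legal incapacity (July 17, 2008 to August 9, 2009), pushing the deadline to September 4, 2009.
The other events in the timeline have no effect on the limitation period under the stated rules.

September 4, 2009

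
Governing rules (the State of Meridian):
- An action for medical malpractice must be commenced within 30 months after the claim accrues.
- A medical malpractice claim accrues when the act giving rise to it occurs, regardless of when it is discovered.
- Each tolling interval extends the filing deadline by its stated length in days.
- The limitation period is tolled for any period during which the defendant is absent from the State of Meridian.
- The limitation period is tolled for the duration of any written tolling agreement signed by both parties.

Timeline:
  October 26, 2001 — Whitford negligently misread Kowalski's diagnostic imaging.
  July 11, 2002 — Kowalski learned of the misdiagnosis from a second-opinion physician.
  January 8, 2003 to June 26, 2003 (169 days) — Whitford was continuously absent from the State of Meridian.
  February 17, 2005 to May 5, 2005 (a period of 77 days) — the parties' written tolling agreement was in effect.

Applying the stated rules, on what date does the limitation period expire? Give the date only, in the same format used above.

October 12, 2004

The claim accrued on October 26, 2001, when the wrongful act occurred; under the stated occurrence rule the July 11, 2002 discovery does not delay accrual.
30 months from October 26, 2001 is April 26, 2004.
Because the defendant's absence from the jurisdiction ran from January 8, 2003 to June 26, 2003, the deadline is extended by 169 days to October 12, 2004.
The written tolling agreement from February 17, 2005 to May 5, 2005 began after the period had already run on October 12, 2004, so it has no tolling effect.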